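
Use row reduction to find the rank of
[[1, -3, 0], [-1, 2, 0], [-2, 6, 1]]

R2 → R2 + R1
  [  1  -3  0 ]
  [  0  -1  0 ]
  [ -2   6  1 ]
R3 → R3 + 2·R1
  [ 1  -3  0 ]
  [ 0  -1  0 ]
  [ 0   0  1 ]
R2 → -1·R2
  [ 1  -3  0 ]
  [ 0   1  0 ]
  [ 0   0  1 ]
R1 → R1 + 3·R2
  [ 1  0  0 ]
  [ 0  1  0 ]
  [ 0  0  1 ]
The reduced form has 3 nonzero rows.

rank = 3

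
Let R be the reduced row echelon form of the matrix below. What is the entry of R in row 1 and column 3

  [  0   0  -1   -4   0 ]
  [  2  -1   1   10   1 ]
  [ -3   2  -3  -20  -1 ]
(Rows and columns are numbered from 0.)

Swap R1 and R2.
  [  2  -1   1   10   1 ]
  [  0   0  -1   -4   0 ]
  [ -3   2  -3  -20  -1 ]
Multiply R1 by 1/2.
  [  1  -1/2  1/2    5  1/2 ]
  [  0     0   -1   -4    0 ]
  [ -3     2   -3  -20   -1 ]
Add 3 times R1 to R3.
  [ 1  -1/2   1/2   5  1/2 ]
  [ 0     0    -1  -4    0 ]
  [ 0   1/2  -3/2  -5  1/2 ]
Swap R2 and R3.
  [ 1  -1/2   1/2   5  1/2 ]
  [ 0   1/2  -3/2  -5  1/2 ]
  [ 0     0    -1  -4    0 ]
Multiply R2 by 2.
  [ 1  -1/2  1/2    5  1/2 ]
  [ 0     1   -3  -10    1 ]
  [ 0     0   -1   -4    0 ]
Multiply R3 by -1.
  [ 1  -1/2  1/2    5  1/2 ]
  [ 0     1   -3  -10    1 ]
  [ 0     0    1    4    0 ]
Add 3 times R3 to R2.
  [ 1  -1/2  1/2  5  1/2 ]
  [ 0     1    0  2    1 ]
  [ 0     0    1  4    0 ]
Subtract 1/2 times R3 from R1.
  [ 1  -1/2  0  3  1/2 ]
  [ 0     1  0  2    1 ]
  [ 0     0  1  4    0 ]
Add 1/2 times R2 to R1.
  [ 1  0  0  4  1 ]
  [ 0  1  0  2  1 ]
  [ 0  0  1  4  0 ]

2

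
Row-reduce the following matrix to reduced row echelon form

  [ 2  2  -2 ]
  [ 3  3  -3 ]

[[1, 1, -1], [0, 0, 0]]

ρ1 := 1/2·ρ1
ρ2 := ρ2 − 3·ρ1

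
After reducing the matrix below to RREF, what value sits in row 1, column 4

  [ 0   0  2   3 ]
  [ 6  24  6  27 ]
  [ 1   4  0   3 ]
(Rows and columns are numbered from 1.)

3

R1 <=> R2
  [ 6  24  6  27 ]
  [ 0   0  2   3 ]
  [ 1   4  0   3 ]
R1 → 1/6·R1
  [ 1  4  1  9/2 ]
  [ 0  0  2    3 ]
  [ 1  4  0    3 ]
R3 → R3 − R1
  [ 1  4   1   9/2 ]
  [ 0  0   2     3 ]
  [ 0  0  -1  -3/2 ]
R2 → 1/2·R2
  [ 1  4   1   9/2 ]
  [ 0  0   1   3/2 ]
  [ 0  0  -1  -3/2 ]
R3 → R3 + R2
  [ 1  4  1  9/2 ]
  [ 0  0  1  3/2 ]
  [ 0  0  0    0 ]
R1 → R1 − R2
  [ 1  4  0    3 ]
  [ 0  0  1  3/2 ]
  [ 0  0  0    0 ]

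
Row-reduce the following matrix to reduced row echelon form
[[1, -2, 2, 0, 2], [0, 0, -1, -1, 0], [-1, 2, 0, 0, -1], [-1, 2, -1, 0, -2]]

[[1, -2, 0, 0, 0], [0, 0, 1, 0, 0], [0, 0, 0, 1, 0], [0, 0, 0, 0, 1]]

ρ3 → ρ3 + ρ1
ρ4 → ρ4 + ρ1
ρ2 → -1·ρ2
ρ3 → ρ3 − 2·ρ2
ρ4 → ρ4 − ρ2
ρ3 → -1/2·ρ3
ρ4 → ρ4 + ρ3
ρ4 → -2·ρ4
ρ3 → ρ3 + 1/2·ρ4
ρ1 → ρ1 − 2·ρ4
ρ2 → ρ2 − ρ3
ρ1 → ρ1 − 2·ρ2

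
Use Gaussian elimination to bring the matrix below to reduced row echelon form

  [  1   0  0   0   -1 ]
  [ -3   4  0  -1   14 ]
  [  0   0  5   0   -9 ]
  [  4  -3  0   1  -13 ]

R2 → R2 + 3·R1
  [ 1   0  0   0   -1 ]
  [ 0   4  0  -1   11 ]
  [ 0   0  5   0   -9 ]
  [ 4  -3  0   1  -13 ]
R4 → R4 − 4·R1
  [ 1   0  0   0  -1 ]
  [ 0   4  0  -1  11 ]
  [ 0   0  5   0  -9 ]
  [ 0  -3  0   1  -9 ]
R2 → 1/4·R2
  [ 1   0  0     0    -1 ]
  [ 0   1  0  -1/4  11/4 ]
  [ 0   0  5     0    -9 ]
  [ 0  -3  0     1    -9 ]
R4 → R4 + 3·R2
  [ 1  0  0     0    -1 ]
  [ 0  1  0  -1/4  11/4 ]
  [ 0  0  5     0    -9 ]
  [ 0  0  0   1/4  -3/4 ]
R3 → 1/5·R3
  [ 1  0  0     0    -1 ]
  [ 0  1  0  -1/4  11/4 ]
  [ 0  0  1     0  -9/5 ]
  [ 0  0  0   1/4  -3/4 ]
R4 → 4·R4
  [ 1  0  0     0    -1 ]
  [ 0  1  0  -1/4  11/4 ]
  [ 0  0  1     0  -9/5 ]
  [ 0  0  0     1    -3 ]
R2 → R2 + 1/4·R4
  [ 1  0  0  0    -1 ]
  [ 0  1  0  0     2 ]
  [ 0  0  1  0  -9/5 ]
  [ 0  0  0  1    -3 ]

[[1, 0, 0, 0, -1], [0, 1, 0, 0, 2], [0, 0, 1, 0, -9/5], [0, 0, 0, 1, -3]]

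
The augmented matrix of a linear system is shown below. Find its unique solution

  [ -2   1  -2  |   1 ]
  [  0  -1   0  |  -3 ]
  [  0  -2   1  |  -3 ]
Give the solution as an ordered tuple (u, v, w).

R1 := -1/2·R1
  [ 1  -1/2  1  |  -1/2 ]
  [ 0    -1  0  |    -3 ]
  [ 0    -2  1  |    -3 ]
R2 := -1·R2
  [ 1  -1/2  1  |  -1/2 ]
  [ 0     1  0  |     3 ]
  [ 0    -2  1  |    -3 ]
R3 := R3 + 2·R2
  [ 1  -1/2  1  |  -1/2 ]
  [ 0     1  0  |     3 ]
  [ 0     0  1  |     3 ]
R1 := R1 − R3
  [ 1  -1/2  0  |  -7/2 ]
  [ 0     1  0  |     3 ]
  [ 0     0  1  |     3 ]
R1 := R1 + 1/2·R2
  [ 1  0  0  |  -2 ]
  [ 0  1  0  |   3 ]
  [ 0  0  1  |   3 ]
Reading off the last column: u = -2, v = 3, w = 3.

(-2, 3, 3)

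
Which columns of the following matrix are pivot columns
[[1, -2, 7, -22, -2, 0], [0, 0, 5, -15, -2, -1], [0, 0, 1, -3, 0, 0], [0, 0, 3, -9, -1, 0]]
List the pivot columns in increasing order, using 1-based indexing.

1, 3, 5, 6

R2 ← 1/5·R2
  [ 1  -2  7  -22    -2     0 ]
  [ 0   0  1   -3  -2/5  -1/5 ]
  [ 0   0  1   -3     0     0 ]
  [ 0   0  3   -9    -1     0 ]
R3 ← R3 − R2
  [ 1  -2  7  -22    -2     0 ]
  [ 0   0  1   -3  -2/5  -1/5 ]
  [ 0   0  0    0   2/5   1/5 ]
  [ 0   0  3   -9    -1     0 ]
R4 ← R4 − 3·R2
  [ 1  -2  7  -22    -2     0 ]
  [ 0   0  1   -3  -2/5  -1/5 ]
  [ 0   0  0    0   2/5   1/5 ]
  [ 0   0  0    0   1/5   3/5 ]
R3 ← 5/2·R3
  [ 1  -2  7  -22    -2     0 ]
  [ 0   0  1   -3  -2/5  -1/5 ]
  [ 0   0  0    0     1   1/2 ]
  [ 0   0  0    0   1/5   3/5 ]
R4 ← R4 − 1/5·R3
  [ 1  -2  7  -22    -2     0 ]
  [ 0   0  1   -3  -2/5  -1/5 ]
  [ 0   0  0    0     1   1/2 ]
  [ 0   0  0    0     0   1/2 ]
R4 ← 2·R4
  [ 1  -2  7  -22    -2     0 ]
  [ 0   0  1   -3  -2/5  -1/5 ]
  [ 0   0  0    0     1   1/2 ]
  [ 0   0  0    0     0     1 ]
R3 ← R3 − 1/2·R4
  [ 1  -2  7  -22    -2     0 ]
  [ 0   0  1   -3  -2/5  -1/5 ]
  [ 0   0  0    0     1     0 ]
  [ 0   0  0    0     0     1 ]
R2 ← R2 + 1/5·R4
  [ 1  -2  7  -22    -2  0 ]
  [ 0   0  1   -3  -2/5  0 ]
  [ 0   0  0    0     1  0 ]
  [ 0   0  0    0     0  1 ]
R2 ← R2 + 2/5·R3
  [ 1  -2  7  -22  -2  0 ]
  [ 0   0  1   -3   0  0 ]
  [ 0   0  0    0   1  0 ]
  [ 0   0  0    0   0  1 ]
R1 ← R1 + 2·R3
  [ 1  -2  7  -22  0  0 ]
  [ 0   0  1   -3  0  0 ]
  [ 0   0  0    0  1  0 ]
  [ 0   0  0    0  0  1 ]
R1 ← R1 − 7·R2
  [ 1  -2  0  -1  0  0 ]
  [ 0   0  1  -3  0  0 ]
  [ 0   0  0   0  1  0 ]
  [ 0   0  0   0  0  1 ]
Pivot columns are the columns containing a leading 1.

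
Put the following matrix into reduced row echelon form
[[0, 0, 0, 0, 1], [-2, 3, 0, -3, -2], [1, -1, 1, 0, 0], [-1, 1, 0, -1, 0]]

Swap R1 and R2.
  [ -2   3  0  -3  -2 ]
  [  0   0  0   0   1 ]
  [  1  -1  1   0   0 ]
  [ -1   1  0  -1   0 ]
Multiply R1 by -1/2.
  [  1  -3/2  0  3/2  1 ]
  [  0     0  0    0  1 ]
  [  1    -1  1    0  0 ]
  [ -1     1  0   -1  0 ]
Subtract R1 from R3.
  [  1  -3/2  0   3/2   1 ]
  [  0     0  0     0   1 ]
  [  0   1/2  1  -3/2  -1 ]
  [ -1     1  0    -1   0 ]
Add R1 to R4.
  [ 1  -3/2  0   3/2   1 ]
  [ 0     0  0     0   1 ]
  [ 0   1/2  1  -3/2  -1 ]
  [ 0  -1/2  0   1/2   1 ]
Swap R2 and R3.
  [ 1  -3/2  0   3/2   1 ]
  [ 0   1/2  1  -3/2  -1 ]
  [ 0     0  0     0   1 ]
  [ 0  -1/2  0   1/2   1 ]
Multiply R2 by 2.
  [ 1  -3/2  0  3/2   1 ]
  [ 0     1  2   -3  -2 ]
  [ 0     0  0    0   1 ]
  [ 0  -1/2  0  1/2   1 ]
Add 1/2 times R2 to R4.
  [ 1  -3/2  0  3/2   1 ]
  [ 0     1  2   -3  -2 ]
  [ 0     0  0    0   1 ]
  [ 0     0  1   -1   0 ]
Swap R3 and R4.
  [ 1  -3/2  0  3/2   1 ]
  [ 0     1  2   -3  -2 ]
  [ 0     0  1   -1   0 ]
  [ 0     0  0    0   1 ]
Add 2 times R4 to R2.
  [ 1  -3/2  0  3/2  1 ]
  [ 0     1  2   -3  0 ]
  [ 0     0  1   -1  0 ]
  [ 0     0  0    0  1 ]
Subtract R4 from R1.
  [ 1  -3/2  0  3/2  0 ]
  [ 0     1  2   -3  0 ]
  [ 0     0  1   -1  0 ]
  [ 0     0  0    0  1 ]
Subtract 2 times R3 from R2.
  [ 1  -3/2  0  3/2  0 ]
  [ 0     1  0   -1  0 ]
  [ 0     0  1   -1  0 ]
  [ 0     0  0    0  1 ]
Add 3/2 times R2 to R1.
  [ 1  0  0   0  0 ]
  [ 0  1  0  -1  0 ]
  [ 0  0  1  -1  0 ]
  [ 0  0  0   0  1 ]

[[1, 0, 0, 0, 0], [0, 1, 0, -1, 0], [0, 0, 1, -1, 0], [0, 0, 0, 0, 1]]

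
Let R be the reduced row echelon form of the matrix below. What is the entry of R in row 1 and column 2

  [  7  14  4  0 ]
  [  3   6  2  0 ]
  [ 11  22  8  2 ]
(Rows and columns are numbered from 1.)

r1 ← 1/7·r1
  [  1   2  4/7  0 ]
  [  3   6    2  0 ]
  [ 11  22    8  2 ]
r2 ← r2 − 3·r1
  [  1   2  4/7  0 ]
  [  0   0  2/7  0 ]
  [ 11  22    8  2 ]
r3 ← r3 − 11·r1
  [ 1  2   4/7  0 ]
  [ 0  0   2/7  0 ]
  [ 0  0  12/7  2 ]
r2 ← 7/2·r2
  [ 1  2   4/7  0 ]
  [ 0  0     1  0 ]
  [ 0  0  12/7  2 ]
r3 ← r3 − 12/7·r2
  [ 1  2  4/7  0 ]
  [ 0  0    1  0 ]
  [ 0  0    0  2 ]
r3 ← 1/2·r3
  [ 1  2  4/7  0 ]
  [ 0  0    1  0 ]
  [ 0  0    0  1 ]
r1 ← r1 − 4/7·r2
  [ 1  2  0  0 ]
  [ 0  0  1  0 ]
  [ 0  0  0  1 ]

2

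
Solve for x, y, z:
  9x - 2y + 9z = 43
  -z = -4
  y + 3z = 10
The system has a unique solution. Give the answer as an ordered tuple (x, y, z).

Form the augmented matrix and row-reduce:
  [ 9  -2   9  |  43 ]
  [ 0   0  -1  |  -4 ]
  [ 0   1   3  |  10 ]
R1 -> 1/9·R1
  [ 1  -2/9   1  |  43/9 ]
  [ 0     0  -1  |    -4 ]
  [ 0     1   3  |    10 ]
R2 <=> R3
  [ 1  -2/9   1  |  43/9 ]
  [ 0     1   3  |    10 ]
  [ 0     0  -1  |    -4 ]
R3 -> -1·R3
  [ 1  -2/9  1  |  43/9 ]
  [ 0     1  3  |    10 ]
  [ 0     0  1  |     4 ]
R2 -> R2 − 3·R3
  [ 1  -2/9  1  |  43/9 ]
  [ 0     1  0  |    -2 ]
  [ 0     0  1  |     4 ]
R1 -> R1 − R3
  [ 1  -2/9  0  |  7/9 ]
  [ 0     1  0  |   -2 ]
  [ 0     0  1  |    4 ]
R1 -> R1 + 2/9·R2
  [ 1  0  0  |  1/3 ]
  [ 0  1  0  |   -2 ]
  [ 0  0  1  |    4 ]
Reading off the last column: x = 1/3, y = -2, z = 4.

(1/3, -2, 4)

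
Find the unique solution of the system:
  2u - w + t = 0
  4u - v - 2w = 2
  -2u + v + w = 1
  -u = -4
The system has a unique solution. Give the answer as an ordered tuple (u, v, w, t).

(4, 4, 5, -3)

Form the augmented matrix and row-reduce:
  [  2   0  -1  1  |   0 ]
  [  4  -1  -2  0  |   2 ]
  [ -2   1   1  0  |   1 ]
  [ -1   0   0  0  |  -4 ]
ρ1 → 1/2·ρ1
  [  1   0  -1/2  1/2  |   0 ]
  [  4  -1    -2    0  |   2 ]
  [ -2   1     1    0  |   1 ]
  [ -1   0     0    0  |  -4 ]
ρ2 → ρ2 − 4·ρ1
  [  1   0  -1/2  1/2  |   0 ]
  [  0  -1     0   -2  |   2 ]
  [ -2   1     1    0  |   1 ]
  [ -1   0     0    0  |  -4 ]
ρ3 → ρ3 + 2·ρ1
  [  1   0  -1/2  1/2  |   0 ]
  [  0  -1     0   -2  |   2 ]
  [  0   1     0    1  |   1 ]
  [ -1   0     0    0  |  -4 ]
ρ4 → ρ4 + ρ1
  [ 1   0  -1/2  1/2  |   0 ]
  [ 0  -1     0   -2  |   2 ]
  [ 0   1     0    1  |   1 ]
  [ 0   0  -1/2  1/2  |  -4 ]
ρ2 → -1·ρ2
  [ 1  0  -1/2  1/2  |   0 ]
  [ 0  1     0    2  |  -2 ]
  [ 0  1     0    1  |   1 ]
  [ 0  0  -1/2  1/2  |  -4 ]
ρ3 → ρ3 − ρ2
  [ 1  0  -1/2  1/2  |   0 ]
  [ 0  1     0    2  |  -2 ]
  [ 0  0     0   -1  |   3 ]
  [ 0  0  -1/2  1/2  |  -4 ]
ρ3 ↔ ρ4
  [ 1  0  -1/2  1/2  |   0 ]
  [ 0  1     0    2  |  -2 ]
  [ 0  0  -1/2  1/2  |  -4 ]
  [ 0  0     0   -1  |   3 ]
ρ3 → -2·ρ3
  [ 1  0  -1/2  1/2  |   0 ]
  [ 0  1     0    2  |  -2 ]
  [ 0  0     1   -1  |   8 ]
  [ 0  0     0   -1  |   3 ]
ρ4 → -1·ρ4
  [ 1  0  -1/2  1/2  |   0 ]
  [ 0  1     0    2  |  -2 ]
  [ 0  0     1   -1  |   8 ]
  [ 0  0     0    1  |  -3 ]
ρ3 → ρ3 + ρ4
  [ 1  0  -1/2  1/2  |   0 ]
  [ 0  1     0    2  |  -2 ]
  [ 0  0     1    0  |   5 ]
  [ 0  0     0    1  |  -3 ]
ρ2 → ρ2 − 2·ρ4
  [ 1  0  -1/2  1/2  |   0 ]
  [ 0  1     0    0  |   4 ]
  [ 0  0     1    0  |   5 ]
  [ 0  0     0    1  |  -3 ]
ρ1 → ρ1 − 1/2·ρ4
  [ 1  0  -1/2  0  |  3/2 ]
  [ 0  1     0  0  |    4 ]
  [ 0  0     1  0  |    5 ]
  [ 0  0     0  1  |   -3 ]
ρ1 → ρ1 + 1/2·ρ3
  [ 1  0  0  0  |   4 ]
  [ 0  1  0  0  |   4 ]
  [ 0  0  1  0  |   5 ]
  [ 0  0  0  1  |  -3 ]
Reading off the last column: u = 4, v = 4, w = 5, t = -3.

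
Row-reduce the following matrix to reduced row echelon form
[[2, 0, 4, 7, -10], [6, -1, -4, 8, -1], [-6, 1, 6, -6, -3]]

ρ1 ← 1/2·ρ1
  [  1   0   2  7/2  -5 ]
  [  6  -1  -4    8  -1 ]
  [ -6   1   6   -6  -3 ]
ρ2 ← ρ2 − 6·ρ1
  [  1   0    2  7/2  -5 ]
  [  0  -1  -16  -13  29 ]
  [ -6   1    6   -6  -3 ]
ρ3 ← ρ3 + 6·ρ1
  [ 1   0    2  7/2   -5 ]
  [ 0  -1  -16  -13   29 ]
  [ 0   1   18   15  -33 ]
ρ2 ← -1·ρ2
  [ 1  0   2  7/2   -5 ]
  [ 0  1  16   13  -29 ]
  [ 0  1  18   15  -33 ]
ρ3 ← ρ3 − ρ2
  [ 1  0   2  7/2   -5 ]
  [ 0  1  16   13  -29 ]
  [ 0  0   2    2   -4 ]
ρ3 ← 1/2·ρ3
  [ 1  0   2  7/2   -5 ]
  [ 0  1  16   13  -29 ]
  [ 0  0   1    1   -2 ]
ρ2 ← ρ2 − 16·ρ3
  [ 1  0  2  7/2  -5 ]
  [ 0  1  0   -3   3 ]
  [ 0  0  1    1  -2 ]
ρ1 ← ρ1 − 2·ρ3
  [ 1  0  0  3/2  -1 ]
  [ 0  1  0   -3   3 ]
  [ 0  0  1    1  -2 ]

[[1, 0, 0, 3/2, -1], [0, 1, 0, -3, 3], [0, 0, 1, 1, -2]]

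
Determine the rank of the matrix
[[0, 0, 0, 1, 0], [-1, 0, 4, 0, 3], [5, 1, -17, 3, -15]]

rank = 3

R1 <-> R2
  [ -1  0    4  0    3 ]
  [  0  0    0  1    0 ]
  [  5  1  -17  3  -15 ]
R1 ← -1·R1
  [ 1  0   -4  0   -3 ]
  [ 0  0    0  1    0 ]
  [ 5  1  -17  3  -15 ]
R3 ← R3 − 5·R1
  [ 1  0  -4  0  -3 ]
  [ 0  0   0  1   0 ]
  [ 0  1   3  3   0 ]
R2 <-> R3
  [ 1  0  -4  0  -3 ]
  [ 0  1   3  3   0 ]
  [ 0  0   0  1   0 ]
R2 ← R2 − 3·R3
  [ 1  0  -4  0  -3 ]
  [ 0  1   3  0   0 ]
  [ 0  0   0  1   0 ]
The reduced form has 3 nonzero rows.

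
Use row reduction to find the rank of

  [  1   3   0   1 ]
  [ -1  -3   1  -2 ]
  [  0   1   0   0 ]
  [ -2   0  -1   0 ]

rank = 4

ρ2 -> ρ2 + ρ1
  [  1  3   0   1 ]
  [  0  0   1  -1 ]
  [  0  1   0   0 ]
  [ -2  0  -1   0 ]
ρ4 -> ρ4 + 2·ρ1
  [ 1  3   0   1 ]
  [ 0  0   1  -1 ]
  [ 0  1   0   0 ]
  [ 0  6  -1   2 ]
ρ2 <=> ρ3
  [ 1  3   0   1 ]
  [ 0  1   0   0 ]
  [ 0  0   1  -1 ]
  [ 0  6  -1   2 ]
ρ4 -> ρ4 − 6·ρ2
  [ 1  3   0   1 ]
  [ 0  1   0   0 ]
  [ 0  0   1  -1 ]
  [ 0  0  -1   2 ]
ρ4 -> ρ4 + ρ3
  [ 1  3  0   1 ]
  [ 0  1  0   0 ]
  [ 0  0  1  -1 ]
  [ 0  0  0   1 ]
ρ3 -> ρ3 + ρ4
  [ 1  3  0  1 ]
  [ 0  1  0  0 ]
  [ 0  0  1  0 ]
  [ 0  0  0  1 ]
ρ1 -> ρ1 − ρ4
  [ 1  3  0  0 ]
  [ 0  1  0  0 ]
  [ 0  0  1  0 ]
  [ 0  0  0  1 ]
ρ1 -> ρ1 − 3·ρ2
  [ 1  0  0  0 ]
  [ 0  1  0  0 ]
  [ 0  0  1  0 ]
  [ 0  0  0  1 ]
The reduced form has 4 nonzero rows.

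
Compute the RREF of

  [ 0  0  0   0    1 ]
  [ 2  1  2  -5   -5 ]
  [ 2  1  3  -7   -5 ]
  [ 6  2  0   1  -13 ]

R1 <-> R2
  [ 2  1  2  -5   -5 ]
  [ 0  0  0   0    1 ]
  [ 2  1  3  -7   -5 ]
  [ 6  2  0   1  -13 ]
R1 -> 1/2·R1
  [ 1  1/2  1  -5/2  -5/2 ]
  [ 0    0  0     0     1 ]
  [ 2    1  3    -7    -5 ]
  [ 6    2  0     1   -13 ]
R3 -> R3 − 2·R1
  [ 1  1/2  1  -5/2  -5/2 ]
  [ 0    0  0     0     1 ]
  [ 0    0  1    -2     0 ]
  [ 6    2  0     1   -13 ]
R4 -> R4 − 6·R1
  [ 1  1/2   1  -5/2  -5/2 ]
  [ 0    0   0     0     1 ]
  [ 0    0   1    -2     0 ]
  [ 0   -1  -6    16     2 ]
R2 <-> R4
  [ 1  1/2   1  -5/2  -5/2 ]
  [ 0   -1  -6    16     2 ]
  [ 0    0   1    -2     0 ]
  [ 0    0   0     0     1 ]
R2 -> -1·R2
  [ 1  1/2  1  -5/2  -5/2 ]
  [ 0    1  6   -16    -2 ]
  [ 0    0  1    -2     0 ]
  [ 0    0  0     0     1 ]
R2 -> R2 + 2·R4
  [ 1  1/2  1  -5/2  -5/2 ]
  [ 0    1  6   -16     0 ]
  [ 0    0  1    -2     0 ]
  [ 0    0  0     0     1 ]
R1 -> R1 + 5/2·R4
  [ 1  1/2  1  -5/2  0 ]
  [ 0    1  6   -16  0 ]
  [ 0    0  1    -2  0 ]
  [ 0    0  0     0  1 ]
R2 -> R2 − 6·R3
  [ 1  1/2  1  -5/2  0 ]
  [ 0    1  0    -4  0 ]
  [ 0    0  1    -2  0 ]
  [ 0    0  0     0  1 ]
R1 -> R1 − R3
  [ 1  1/2  0  -1/2  0 ]
  [ 0    1  0    -4  0 ]
  [ 0    0  1    -2  0 ]
  [ 0    0  0     0  1 ]
R1 -> R1 − 1/2·R2
  [ 1  0  0  3/2  0 ]
  [ 0  1  0   -4  0 ]
  [ 0  0  1   -2  0 ]
  [ 0  0  0    0  1 ]

[[1, 0, 0, 3/2, 0], [0, 1, 0, -4, 0], [0, 0, 1, -2, 0], [0, 0, 0, 0, 1]]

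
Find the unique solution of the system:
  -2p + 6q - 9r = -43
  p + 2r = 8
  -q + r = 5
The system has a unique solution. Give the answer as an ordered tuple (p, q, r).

(2, -2, 3)

Form the augmented matrix and row-reduce:
  [ -2   6  -9  |  -43 ]
  [  1   0   2  |    8 ]
  [  0  -1   1  |    5 ]
R1 ← -1/2·R1
  [ 1  -3  9/2  |  43/2 ]
  [ 1   0    2  |     8 ]
  [ 0  -1    1  |     5 ]
R2 ← R2 − R1
  [ 1  -3   9/2  |   43/2 ]
  [ 0   3  -5/2  |  -27/2 ]
  [ 0  -1     1  |      5 ]
R2 ← 1/3·R2
  [ 1  -3   9/2  |  43/2 ]
  [ 0   1  -5/6  |  -9/2 ]
  [ 0  -1     1  |     5 ]
R3 ← R3 + R2
  [ 1  -3   9/2  |  43/2 ]
  [ 0   1  -5/6  |  -9/2 ]
  [ 0   0   1/6  |   1/2 ]
R3 ← 6·R3
  [ 1  -3   9/2  |  43/2 ]
  [ 0   1  -5/6  |  -9/2 ]
  [ 0   0     1  |     3 ]
R2 ← R2 + 5/6·R3
  [ 1  -3  9/2  |  43/2 ]
  [ 0   1    0  |    -2 ]
  [ 0   0    1  |     3 ]
R1 ← R1 − 9/2·R3
  [ 1  -3  0  |   8 ]
  [ 0   1  0  |  -2 ]
  [ 0   0  1  |   3 ]
R1 ← R1 + 3·R2
  [ 1  0  0  |   2 ]
  [ 0  1  0  |  -2 ]
  [ 0  0  1  |   3 ]
Reading off the last column: p = 2, q = -2, r = 3.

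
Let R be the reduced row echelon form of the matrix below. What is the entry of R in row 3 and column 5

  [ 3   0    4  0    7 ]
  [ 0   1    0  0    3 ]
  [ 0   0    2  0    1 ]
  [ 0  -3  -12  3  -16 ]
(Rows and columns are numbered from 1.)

r1 -> 1/3·r1
  [ 1   0  4/3  0  7/3 ]
  [ 0   1    0  0    3 ]
  [ 0   0    2  0    1 ]
  [ 0  -3  -12  3  -16 ]
r4 -> r4 + 3·r2
  [ 1  0  4/3  0  7/3 ]
  [ 0  1    0  0    3 ]
  [ 0  0    2  0    1 ]
  [ 0  0  -12  3   -7 ]
r3 -> 1/2·r3
  [ 1  0  4/3  0  7/3 ]
  [ 0  1    0  0    3 ]
  [ 0  0    1  0  1/2 ]
  [ 0  0  -12  3   -7 ]
r4 -> r4 + 12·r3
  [ 1  0  4/3  0  7/3 ]
  [ 0  1    0  0    3 ]
  [ 0  0    1  0  1/2 ]
  [ 0  0    0  3   -1 ]
r4 -> 1/3·r4
  [ 1  0  4/3  0   7/3 ]
  [ 0  1    0  0     3 ]
  [ 0  0    1  0   1/2 ]
  [ 0  0    0  1  -1/3 ]
r1 -> r1 − 4/3·r3
  [ 1  0  0  0   5/3 ]
  [ 0  1  0  0     3 ]
  [ 0  0  1  0   1/2 ]
  [ 0  0  0  1  -1/3 ]

1/2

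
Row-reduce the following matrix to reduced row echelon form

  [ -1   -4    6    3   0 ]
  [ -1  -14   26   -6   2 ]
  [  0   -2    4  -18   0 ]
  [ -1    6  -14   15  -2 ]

[[1, 0, 2, 0, 0], [0, 1, -2, 0, 0], [0, 0, 0, 1, 0], [0, 0, 0, 0, 1]]

Multiply R1 by -1.
  [  1    4   -6   -3   0 ]
  [ -1  -14   26   -6   2 ]
  [  0   -2    4  -18   0 ]
  [ -1    6  -14   15  -2 ]
Add R1 to R2.
  [  1    4   -6   -3   0 ]
  [  0  -10   20   -9   2 ]
  [  0   -2    4  -18   0 ]
  [ -1    6  -14   15  -2 ]
Add R1 to R4.
  [ 1    4   -6   -3   0 ]
  [ 0  -10   20   -9   2 ]
  [ 0   -2    4  -18   0 ]
  [ 0   10  -20   12  -2 ]
Multiply R2 by -1/10.
  [ 1   4   -6    -3     0 ]
  [ 0   1   -2  9/10  -1/5 ]
  [ 0  -2    4   -18     0 ]
  [ 0  10  -20    12    -2 ]
Add 2 times R2 to R3.
  [ 1   4   -6     -3     0 ]
  [ 0   1   -2   9/10  -1/5 ]
  [ 0   0    0  -81/5  -2/5 ]
  [ 0  10  -20     12    -2 ]
Subtract 10 times R2 from R4.
  [ 1  4  -6     -3     0 ]
  [ 0  1  -2   9/10  -1/5 ]
  [ 0  0   0  -81/5  -2/5 ]
  [ 0  0   0      3     0 ]
Multiply R3 by -5/81.
  [ 1  4  -6    -3     0 ]
  [ 0  1  -2  9/10  -1/5 ]
  [ 0  0   0     1  2/81 ]
  [ 0  0   0     3     0 ]
Subtract 3 times R3 from R4.
  [ 1  4  -6    -3      0 ]
  [ 0  1  -2  9/10   -1/5 ]
  [ 0  0   0     1   2/81 ]
  [ 0  0   0     0  -2/27 ]
Multiply R4 by -27/2.
  [ 1  4  -6    -3     0 ]
  [ 0  1  -2  9/10  -1/5 ]
  [ 0  0   0     1  2/81 ]
  [ 0  0   0     0     1 ]
Subtract 2/81 times R4 from R3.
  [ 1  4  -6    -3     0 ]
  [ 0  1  -2  9/10  -1/5 ]
  [ 0  0   0     1     0 ]
  [ 0  0   0     0     1 ]
Add 1/5 times R4 to R2.
  [ 1  4  -6    -3  0 ]
  [ 0  1  -2  9/10  0 ]
  [ 0  0   0     1  0 ]
  [ 0  0   0     0  1 ]
Subtract 9/10 times R3 from R2.
  [ 1  4  -6  -3  0 ]
  [ 0  1  -2   0  0 ]
  [ 0  0   0   1  0 ]
  [ 0  0   0   0  1 ]
Add 3 times R3 to R1.
  [ 1  4  -6  0  0 ]
  [ 0  1  -2  0  0 ]
  [ 0  0   0  1  0 ]
  [ 0  0   0  0  1 ]
Subtract 4 times R2 from R1.
  [ 1  0   2  0  0 ]
  [ 0  1  -2  0  0 ]
  [ 0  0   0  1  0 ]
  [ 0  0   0  0  1 ]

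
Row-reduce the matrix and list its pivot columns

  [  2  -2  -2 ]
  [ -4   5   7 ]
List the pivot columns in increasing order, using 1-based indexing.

1, 2

R1 -> 1/2·R1
  [  1  -1  -1 ]
  [ -4   5   7 ]
R2 -> R2 + 4·R1
  [ 1  -1  -1 ]
  [ 0   1   3 ]
R1 -> R1 + R2
  [ 1  0  2 ]
  [ 0  1  3 ]
Pivot columns are the columns containing a leading 1.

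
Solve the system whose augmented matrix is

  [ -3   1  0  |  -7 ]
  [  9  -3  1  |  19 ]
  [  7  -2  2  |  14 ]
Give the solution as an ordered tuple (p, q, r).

R1 ← -1/3·R1
  [ 1  -1/3  0  |  7/3 ]
  [ 9    -3  1  |   19 ]
  [ 7    -2  2  |   14 ]
R2 ← R2 − 9·R1
  [ 1  -1/3  0  |  7/3 ]
  [ 0     0  1  |   -2 ]
  [ 7    -2  2  |   14 ]
R3 ← R3 − 7·R1
  [ 1  -1/3  0  |   7/3 ]
  [ 0     0  1  |    -2 ]
  [ 0   1/3  2  |  -7/3 ]
R2 <=> R3
  [ 1  -1/3  0  |   7/3 ]
  [ 0   1/3  2  |  -7/3 ]
  [ 0     0  1  |    -2 ]
R2 ← 3·R2
  [ 1  -1/3  0  |  7/3 ]
  [ 0     1  6  |   -7 ]
  [ 0     0  1  |   -2 ]
R2 ← R2 − 6·R3
  [ 1  -1/3  0  |  7/3 ]
  [ 0     1  0  |    5 ]
  [ 0     0  1  |   -2 ]
R1 ← R1 + 1/3·R2
  [ 1  0  0  |   4 ]
  [ 0  1  0  |   5 ]
  [ 0  0  1  |  -2 ]
Reading off the last column: p = 4, q = 5, r = -2.

(4, 5, -2)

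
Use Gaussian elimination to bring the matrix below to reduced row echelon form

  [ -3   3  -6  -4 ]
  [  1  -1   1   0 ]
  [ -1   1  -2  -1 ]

r1 ← -1/3·r1
  [  1  -1   2  4/3 ]
  [  1  -1   1    0 ]
  [ -1   1  -2   -1 ]
r2 ← r2 − r1
  [  1  -1   2   4/3 ]
  [  0   0  -1  -4/3 ]
  [ -1   1  -2    -1 ]
r3 ← r3 + r1
  [ 1  -1   2   4/3 ]
  [ 0   0  -1  -4/3 ]
  [ 0   0   0   1/3 ]
r2 ← -1·r2
  [ 1  -1  2  4/3 ]
  [ 0   0  1  4/3 ]
  [ 0   0  0  1/3 ]
r3 ← 3·r3
  [ 1  -1  2  4/3 ]
  [ 0   0  1  4/3 ]
  [ 0   0  0    1 ]
r2 ← r2 − 4/3·r3
  [ 1  -1  2  4/3 ]
  [ 0   0  1    0 ]
  [ 0   0  0    1 ]
r1 ← r1 − 4/3·r3
  [ 1  -1  2  0 ]
  [ 0   0  1  0 ]
  [ 0   0  0  1 ]
r1 ← r1 − 2·r2
  [ 1  -1  0  0 ]
  [ 0   0  1  0 ]
  [ 0   0  0  1 ]

[[1, -1, 0, 0], [0, 0, 1, 0], [0, 0, 0, 1]]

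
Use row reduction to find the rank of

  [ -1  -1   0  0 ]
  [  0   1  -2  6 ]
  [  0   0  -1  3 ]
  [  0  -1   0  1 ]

rank = 4

r1 -> -1·r1
r4 -> r4 + r2
r3 -> -1·r3
r4 -> r4 + 2·r3
r3 -> r3 + 3·r4
r2 -> r2 − 6·r4
r2 -> r2 + 2·r3
r1 -> r1 − r2
The reduced form has 4 nonzero rows.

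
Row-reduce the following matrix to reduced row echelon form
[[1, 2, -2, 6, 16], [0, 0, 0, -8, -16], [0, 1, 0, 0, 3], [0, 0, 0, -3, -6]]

[[1, 0, -2, 0, -2], [0, 1, 0, 0, 3], [0, 0, 0, 1, 2], [0, 0, 0, 0, 0]]

R2 <-> R3
  [ 1  2  -2   6   16 ]
  [ 0  1   0   0    3 ]
  [ 0  0   0  -8  -16 ]
  [ 0  0   0  -3   -6 ]
R3 ← -1/8·R3
  [ 1  2  -2   6  16 ]
  [ 0  1   0   0   3 ]
  [ 0  0   0   1   2 ]
  [ 0  0   0  -3  -6 ]
R4 ← R4 + 3·R3
  [ 1  2  -2  6  16 ]
  [ 0  1   0  0   3 ]
  [ 0  0   0  1   2 ]
  [ 0  0   0  0   0 ]
R1 ← R1 − 6·R3
  [ 1  2  -2  0  4 ]
  [ 0  1   0  0  3 ]
  [ 0  0   0  1  2 ]
  [ 0  0   0  0  0 ]
R1 ← R1 − 2·R2
  [ 1  0  -2  0  -2 ]
  [ 0  1   0  0   3 ]
  [ 0  0   0  1   2 ]
  [ 0  0   0  0   0 ]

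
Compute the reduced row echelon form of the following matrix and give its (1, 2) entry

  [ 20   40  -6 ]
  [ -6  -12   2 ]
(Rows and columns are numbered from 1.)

ρ1 := 1/20·ρ1
  [  1    2  -3/10 ]
  [ -6  -12      2 ]
ρ2 := ρ2 + 6·ρ1
  [ 1  2  -3/10 ]
  [ 0  0    1/5 ]
ρ2 := 5·ρ2
  [ 1  2  -3/10 ]
  [ 0  0      1 ]
ρ1 := ρ1 + 3/10·ρ2
  [ 1  2  0 ]
  [ 0  0  1 ]

2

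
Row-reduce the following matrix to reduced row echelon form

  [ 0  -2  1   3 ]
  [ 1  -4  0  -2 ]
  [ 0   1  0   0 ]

[[1, 0, 0, -2], [0, 1, 0, 0], [0, 0, 1, 3]]

R1 <=> R2
  [ 1  -4  0  -2 ]
  [ 0  -2  1   3 ]
  [ 0   1  0   0 ]
R2 := -1/2·R2
  [ 1  -4     0    -2 ]
  [ 0   1  -1/2  -3/2 ]
  [ 0   1     0     0 ]
R3 := R3 − R2
  [ 1  -4     0    -2 ]
  [ 0   1  -1/2  -3/2 ]
  [ 0   0   1/2   3/2 ]
R3 := 2·R3
  [ 1  -4     0    -2 ]
  [ 0   1  -1/2  -3/2 ]
  [ 0   0     1     3 ]
R2 := R2 + 1/2·R3
  [ 1  -4  0  -2 ]
  [ 0   1  0   0 ]
  [ 0   0  1   3 ]
R1 := R1 + 4·R2
  [ 1  0  0  -2 ]
  [ 0  1  0   0 ]
  [ 0  0  1   3 ]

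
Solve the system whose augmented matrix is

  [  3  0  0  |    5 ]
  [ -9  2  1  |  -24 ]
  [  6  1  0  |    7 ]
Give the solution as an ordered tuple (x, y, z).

(5/3, -3, -3)

ρ1 := 1/3·ρ1
ρ2 := ρ2 + 9·ρ1
ρ3 := ρ3 − 6·ρ1
ρ2 := 1/2·ρ2
ρ3 := ρ3 − ρ2
ρ3 := -2·ρ3
ρ2 := ρ2 − 1/2·ρ3
Reading off the last column: x = 5/3, y = -3, z = -3.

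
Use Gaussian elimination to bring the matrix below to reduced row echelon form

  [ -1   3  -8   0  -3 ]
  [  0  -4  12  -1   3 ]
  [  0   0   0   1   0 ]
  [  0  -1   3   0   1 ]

R1 -> -1·R1
  [ 1  -3   8   0  3 ]
  [ 0  -4  12  -1  3 ]
  [ 0   0   0   1  0 ]
  [ 0  -1   3   0  1 ]
R2 -> -1/4·R2
  [ 1  -3   8    0     3 ]
  [ 0   1  -3  1/4  -3/4 ]
  [ 0   0   0    1     0 ]
  [ 0  -1   3    0     1 ]
R4 -> R4 + R2
  [ 1  -3   8    0     3 ]
  [ 0   1  -3  1/4  -3/4 ]
  [ 0   0   0    1     0 ]
  [ 0   0   0  1/4   1/4 ]
R4 -> R4 − 1/4·R3
  [ 1  -3   8    0     3 ]
  [ 0   1  -3  1/4  -3/4 ]
  [ 0   0   0    1     0 ]
  [ 0   0   0    0   1/4 ]
R4 -> 4·R4
  [ 1  -3   8    0     3 ]
  [ 0   1  -3  1/4  -3/4 ]
  [ 0   0   0    1     0 ]
  [ 0   0   0    0     1 ]
R2 -> R2 + 3/4·R4
  [ 1  -3   8    0  3 ]
  [ 0   1  -3  1/4  0 ]
  [ 0   0   0    1  0 ]
  [ 0   0   0    0  1 ]
R1 -> R1 − 3·R4
  [ 1  -3   8    0  0 ]
  [ 0   1  -3  1/4  0 ]
  [ 0   0   0    1  0 ]
  [ 0   0   0    0  1 ]
R2 -> R2 − 1/4·R3
  [ 1  -3   8  0  0 ]
  [ 0   1  -3  0  0 ]
  [ 0   0   0  1  0 ]
  [ 0   0   0  0  1 ]
R1 -> R1 + 3·R2
  [ 1  0  -1  0  0 ]
  [ 0  1  -3  0  0 ]
  [ 0  0   0  1  0 ]
  [ 0  0   0  0  1 ]

[[1, 0, -1, 0, 0], [0, 1, -3, 0, 0], [0, 0, 0, 1, 0], [0, 0, 0, 0, 1]]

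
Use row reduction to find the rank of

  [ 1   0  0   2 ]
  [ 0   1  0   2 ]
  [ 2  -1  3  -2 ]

rank = 3

Subtract 2 times R1 from R3.
Add R2 to R3.
Multiply R3 by 1/3.
The reduced form has 3 nonzero rows.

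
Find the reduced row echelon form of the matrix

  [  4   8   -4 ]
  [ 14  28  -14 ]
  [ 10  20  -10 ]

[[1, 2, -1], [0, 0, 0], [0, 0, 0]]

ρ1 → 1/4·ρ1
  [  1   2   -1 ]
  [ 14  28  -14 ]
  [ 10  20  -10 ]
ρ2 → ρ2 − 14·ρ1
  [  1   2   -1 ]
  [  0   0    0 ]
  [ 10  20  -10 ]
ρ3 → ρ3 − 10·ρ1
  [ 1  2  -1 ]
  [ 0  0   0 ]
  [ 0  0   0 ]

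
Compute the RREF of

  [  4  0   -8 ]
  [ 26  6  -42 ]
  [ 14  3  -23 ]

ρ1 -> 1/4·ρ1
  [  1  0   -2 ]
  [ 26  6  -42 ]
  [ 14  3  -23 ]
ρ2 -> ρ2 − 26·ρ1
  [  1  0   -2 ]
  [  0  6   10 ]
  [ 14  3  -23 ]
ρ3 -> ρ3 − 14·ρ1
  [ 1  0  -2 ]
  [ 0  6  10 ]
  [ 0  3   5 ]
ρ2 -> 1/6·ρ2
  [ 1  0   -2 ]
  [ 0  1  5/3 ]
  [ 0  3    5 ]
ρ3 -> ρ3 − 3·ρ2
  [ 1  0   -2 ]
  [ 0  1  5/3 ]
  [ 0  0    0 ]

[[1, 0, -2], [0, 1, 5/3], [0, 0, 0]]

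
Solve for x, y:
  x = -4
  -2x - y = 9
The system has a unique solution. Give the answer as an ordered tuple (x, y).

Form the augmented matrix and row-reduce:
  [  1   0  |  -4 ]
  [ -2  -1  |   9 ]
r2 -> r2 + 2·r1
  [ 1   0  |  -4 ]
  [ 0  -1  |   1 ]
r2 -> -1·r2
  [ 1  0  |  -4 ]
  [ 0  1  |  -1 ]
Reading off the last column: x = -4, y = -1.

(-4, -1)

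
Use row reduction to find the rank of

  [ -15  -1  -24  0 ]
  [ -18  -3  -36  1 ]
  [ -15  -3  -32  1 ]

rank = 3

R1 -> -1/15·R1
  [   1  1/15  8/5  0 ]
  [ -18    -3  -36  1 ]
  [ -15    -3  -32  1 ]
R2 -> R2 + 18·R1
  [   1  1/15    8/5  0 ]
  [   0  -9/5  -36/5  1 ]
  [ -15    -3    -32  1 ]
R3 -> R3 + 15·R1
  [ 1  1/15    8/5  0 ]
  [ 0  -9/5  -36/5  1 ]
  [ 0    -2     -8  1 ]
R2 -> -5/9·R2
  [ 1  1/15  8/5     0 ]
  [ 0     1    4  -5/9 ]
  [ 0    -2   -8     1 ]
R3 -> R3 + 2·R2
  [ 1  1/15  8/5     0 ]
  [ 0     1    4  -5/9 ]
  [ 0     0    0  -1/9 ]
R3 -> -9·R3
  [ 1  1/15  8/5     0 ]
  [ 0     1    4  -5/9 ]
  [ 0     0    0     1 ]
R2 -> R2 + 5/9·R3
  [ 1  1/15  8/5  0 ]
  [ 0     1    4  0 ]
  [ 0     0    0  1 ]
R1 -> R1 − 1/15·R2
  [ 1  0  4/3  0 ]
  [ 0  1    4  0 ]
  [ 0  0    0  1 ]
The reduced form has 3 nonzero rows.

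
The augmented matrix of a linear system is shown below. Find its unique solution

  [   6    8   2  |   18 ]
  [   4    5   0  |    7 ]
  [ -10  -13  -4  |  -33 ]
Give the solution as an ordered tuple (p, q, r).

Multiply ρ1 by 1/6.
Subtract 4 times ρ1 from ρ2.
Add 10 times ρ1 to ρ3.
Multiply ρ2 by -3.
Subtract 1/3 times ρ2 from ρ3.
Multiply ρ3 by -1/2.
Subtract 4 times ρ3 from ρ2.
Subtract 1/3 times ρ3 from ρ1.
Subtract 4/3 times ρ2 from ρ1.
Reading off the last column: p = 3, q = -1, r = 4.

(3, -1, 4)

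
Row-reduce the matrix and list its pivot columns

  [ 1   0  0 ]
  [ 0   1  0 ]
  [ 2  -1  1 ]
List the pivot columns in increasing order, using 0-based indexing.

0, 1, 2

R3 ← R3 − 2·R1
  [ 1   0  0 ]
  [ 0   1  0 ]
  [ 0  -1  1 ]
R3 ← R3 + R2
  [ 1  0  0 ]
  [ 0  1  0 ]
  [ 0  0  1 ]
Pivot columns are the columns containing a leading 1.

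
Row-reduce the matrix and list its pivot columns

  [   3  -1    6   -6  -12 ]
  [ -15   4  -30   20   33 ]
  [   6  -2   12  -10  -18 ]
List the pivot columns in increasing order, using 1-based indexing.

1, 2, 4

R1 := 1/3·R1
R2 := R2 + 15·R1
R3 := R3 − 6·R1
R2 := -1·R2
R3 := 1/2·R3
R2 := R2 − 10·R3
R1 := R1 + 2·R3
R1 := R1 + 1/3·R2
Pivot columns are the columns containing a leading 1.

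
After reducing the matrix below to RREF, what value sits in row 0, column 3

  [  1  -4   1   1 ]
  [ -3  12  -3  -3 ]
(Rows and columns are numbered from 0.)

Add 3 times r1 to r2.
  [ 1  -4  1  1 ]
  [ 0   0  0  0 ]

1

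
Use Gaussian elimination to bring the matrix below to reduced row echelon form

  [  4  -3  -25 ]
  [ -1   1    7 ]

[[1, 0, -4], [0, 1, 3]]

R1 -> 1/4·R1
R2 -> R2 + R1
R2 -> 4·R2
R1 -> R1 + 3/4·R2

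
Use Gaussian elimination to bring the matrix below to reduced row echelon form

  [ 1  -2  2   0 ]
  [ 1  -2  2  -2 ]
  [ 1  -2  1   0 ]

r2 ← r2 − r1
  [ 1  -2  2   0 ]
  [ 0   0  0  -2 ]
  [ 1  -2  1   0 ]
r3 ← r3 − r1
  [ 1  -2   2   0 ]
  [ 0   0   0  -2 ]
  [ 0   0  -1   0 ]
r2 <=> r3
  [ 1  -2   2   0 ]
  [ 0   0  -1   0 ]
  [ 0   0   0  -2 ]
r2 ← -1·r2
  [ 1  -2  2   0 ]
  [ 0   0  1   0 ]
  [ 0   0  0  -2 ]
r3 ← -1/2·r3
  [ 1  -2  2  0 ]
  [ 0   0  1  0 ]
  [ 0   0  0  1 ]
r1 ← r1 − 2·r2
  [ 1  -2  0  0 ]
  [ 0   0  1  0 ]
  [ 0   0  0  1 ]

[[1, -2, 0, 0], [0, 0, 1, 0], [0, 0, 0, 1]]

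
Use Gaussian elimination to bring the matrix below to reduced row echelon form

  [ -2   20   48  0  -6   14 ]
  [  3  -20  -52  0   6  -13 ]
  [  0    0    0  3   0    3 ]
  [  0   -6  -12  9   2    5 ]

[[1, 0, -4, 0, 0, 1], [0, 1, 2, 0, 0, 2], [0, 0, 0, 1, 0, 1], [0, 0, 0, 0, 1, 4]]

R1 := -1/2·R1
R2 := R2 − 3·R1
R2 := 1/10·R2
R4 := R4 + 6·R2
R3 := 1/3·R3
R4 := R4 − 9·R3
R4 := 5·R4
R2 := R2 + 3/10·R4
R1 := R1 − 3·R4
R1 := R1 + 10·R2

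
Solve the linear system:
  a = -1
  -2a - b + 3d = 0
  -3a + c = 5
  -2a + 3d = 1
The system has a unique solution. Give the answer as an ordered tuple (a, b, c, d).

Form the augmented matrix and row-reduce:
  [  1   0  0  0  |  -1 ]
  [ -2  -1  0  3  |   0 ]
  [ -3   0  1  0  |   5 ]
  [ -2   0  0  3  |   1 ]
R2 ← R2 + 2·R1
  [  1   0  0  0  |  -1 ]
  [  0  -1  0  3  |  -2 ]
  [ -3   0  1  0  |   5 ]
  [ -2   0  0  3  |   1 ]
R3 ← R3 + 3·R1
  [  1   0  0  0  |  -1 ]
  [  0  -1  0  3  |  -2 ]
  [  0   0  1  0  |   2 ]
  [ -2   0  0  3  |   1 ]
R4 ← R4 + 2·R1
  [ 1   0  0  0  |  -1 ]
  [ 0  -1  0  3  |  -2 ]
  [ 0   0  1  0  |   2 ]
  [ 0   0  0  3  |  -1 ]
R2 ← -1·R2
  [ 1  0  0   0  |  -1 ]
  [ 0  1  0  -3  |   2 ]
  [ 0  0  1   0  |   2 ]
  [ 0  0  0   3  |  -1 ]
R4 ← 1/3·R4
  [ 1  0  0   0  |    -1 ]
  [ 0  1  0  -3  |     2 ]
  [ 0  0  1   0  |     2 ]
  [ 0  0  0   1  |  -1/3 ]
R2 ← R2 + 3·R4
  [ 1  0  0  0  |    -1 ]
  [ 0  1  0  0  |     1 ]
  [ 0  0  1  0  |     2 ]
  [ 0  0  0  1  |  -1/3 ]
Reading off the last column: a = -1, b = 1, c = 2, d = -1/3.

(-1, 1, 2, -1/3)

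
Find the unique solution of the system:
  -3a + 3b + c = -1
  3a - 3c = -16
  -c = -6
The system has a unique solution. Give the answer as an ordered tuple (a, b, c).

Form the augmented matrix and row-reduce:
  [ -3  3   1  |   -1 ]
  [  3  0  -3  |  -16 ]
  [  0  0  -1  |   -6 ]
R1 -> -1/3·R1
  [ 1  -1  -1/3  |  1/3 ]
  [ 3   0    -3  |  -16 ]
  [ 0   0    -1  |   -6 ]
R2 -> R2 − 3·R1
  [ 1  -1  -1/3  |  1/3 ]
  [ 0   3    -2  |  -17 ]
  [ 0   0    -1  |   -6 ]
R2 -> 1/3·R2
  [ 1  -1  -1/3  |    1/3 ]
  [ 0   1  -2/3  |  -17/3 ]
  [ 0   0    -1  |     -6 ]
R3 -> -1·R3
  [ 1  -1  -1/3  |    1/3 ]
  [ 0   1  -2/3  |  -17/3 ]
  [ 0   0     1  |      6 ]
R2 -> R2 + 2/3·R3
  [ 1  -1  -1/3  |   1/3 ]
  [ 0   1     0  |  -5/3 ]
  [ 0   0     1  |     6 ]
R1 -> R1 + 1/3·R3
  [ 1  -1  0  |   7/3 ]
  [ 0   1  0  |  -5/3 ]
  [ 0   0  1  |     6 ]
R1 -> R1 + R2
  [ 1  0  0  |   2/3 ]
  [ 0  1  0  |  -5/3 ]
  [ 0  0  1  |     6 ]
Reading off the last column: a = 2/3, b = -5/3, c = 6.

(2/3, -5/3, 6)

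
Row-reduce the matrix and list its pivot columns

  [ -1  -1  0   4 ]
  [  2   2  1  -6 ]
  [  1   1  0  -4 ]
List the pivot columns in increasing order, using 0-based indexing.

0, 2

r1 ← -1·r1
  [ 1  1  0  -4 ]
  [ 2  2  1  -6 ]
  [ 1  1  0  -4 ]
r2 ← r2 − 2·r1
  [ 1  1  0  -4 ]
  [ 0  0  1   2 ]
  [ 1  1  0  -4 ]
r3 ← r3 − r1
  [ 1  1  0  -4 ]
  [ 0  0  1   2 ]
  [ 0  0  0   0 ]
Pivot columns are the columns containing a leading 1.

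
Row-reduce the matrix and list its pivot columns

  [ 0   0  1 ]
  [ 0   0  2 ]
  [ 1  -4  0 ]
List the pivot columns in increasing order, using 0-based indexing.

0, 2

ρ1 <-> ρ3
  [ 1  -4  0 ]
  [ 0   0  2 ]
  [ 0   0  1 ]
ρ2 → 1/2·ρ2
  [ 1  -4  0 ]
  [ 0   0  1 ]
  [ 0   0  1 ]
ρ3 → ρ3 − ρ2
  [ 1  -4  0 ]
  [ 0   0  1 ]
  [ 0   0  0 ]
Pivot columns are the columns containing a leading 1.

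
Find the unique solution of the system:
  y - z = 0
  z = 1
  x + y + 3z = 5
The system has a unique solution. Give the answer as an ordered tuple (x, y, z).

Form the augmented matrix and row-reduce:
  [ 0  1  -1  |  0 ]
  [ 0  0   1  |  1 ]
  [ 1  1   3  |  5 ]
R1 <=> R3
  [ 1  1   3  |  5 ]
  [ 0  0   1  |  1 ]
  [ 0  1  -1  |  0 ]
R2 <=> R3
  [ 1  1   3  |  5 ]
  [ 0  1  -1  |  0 ]
  [ 0  0   1  |  1 ]
R2 → R2 + R3
  [ 1  1  3  |  5 ]
  [ 0  1  0  |  1 ]
  [ 0  0  1  |  1 ]
R1 → R1 − 3·R3
  [ 1  1  0  |  2 ]
  [ 0  1  0  |  1 ]
  [ 0  0  1  |  1 ]
R1 → R1 − R2
  [ 1  0  0  |  1 ]
  [ 0  1  0  |  1 ]
  [ 0  0  1  |  1 ]
Reading off the last column: x = 1, y = 1, z = 1.

(1, 1, 1)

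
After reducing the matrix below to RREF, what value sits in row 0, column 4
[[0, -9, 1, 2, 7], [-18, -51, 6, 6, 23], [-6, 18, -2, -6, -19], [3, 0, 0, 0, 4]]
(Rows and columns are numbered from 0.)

4/3

ρ1 ↔ ρ2
  [ -18  -51   6   6   23 ]
  [   0   -9   1   2    7 ]
  [  -6   18  -2  -6  -19 ]
  [   3    0   0   0    4 ]
ρ1 := -1/18·ρ1
  [  1  17/6  -1/3  -1/3  -23/18 ]
  [  0    -9     1     2       7 ]
  [ -6    18    -2    -6     -19 ]
  [  3     0     0     0       4 ]
ρ3 := ρ3 + 6·ρ1
  [ 1  17/6  -1/3  -1/3  -23/18 ]
  [ 0    -9     1     2       7 ]
  [ 0    35    -4    -8   -80/3 ]
  [ 3     0     0     0       4 ]
ρ4 := ρ4 − 3·ρ1
  [ 1   17/6  -1/3  -1/3  -23/18 ]
  [ 0     -9     1     2       7 ]
  [ 0     35    -4    -8   -80/3 ]
  [ 0  -17/2     1     1    47/6 ]
ρ2 := -1/9·ρ2
  [ 1   17/6  -1/3  -1/3  -23/18 ]
  [ 0      1  -1/9  -2/9    -7/9 ]
  [ 0     35    -4    -8   -80/3 ]
  [ 0  -17/2     1     1    47/6 ]
ρ3 := ρ3 − 35·ρ2
  [ 1   17/6  -1/3  -1/3  -23/18 ]
  [ 0      1  -1/9  -2/9    -7/9 ]
  [ 0      0  -1/9  -2/9     5/9 ]
  [ 0  -17/2     1     1    47/6 ]
ρ4 := ρ4 + 17/2·ρ2
  [ 1  17/6  -1/3  -1/3  -23/18 ]
  [ 0     1  -1/9  -2/9    -7/9 ]
  [ 0     0  -1/9  -2/9     5/9 ]
  [ 0     0  1/18  -8/9    11/9 ]
ρ3 := -9·ρ3
  [ 1  17/6  -1/3  -1/3  -23/18 ]
  [ 0     1  -1/9  -2/9    -7/9 ]
  [ 0     0     1     2      -5 ]
  [ 0     0  1/18  -8/9    11/9 ]
ρ4 := ρ4 − 1/18·ρ3
  [ 1  17/6  -1/3  -1/3  -23/18 ]
  [ 0     1  -1/9  -2/9    -7/9 ]
  [ 0     0     1     2      -5 ]
  [ 0     0     0    -1     3/2 ]
ρ4 := -1·ρ4
  [ 1  17/6  -1/3  -1/3  -23/18 ]
  [ 0     1  -1/9  -2/9    -7/9 ]
  [ 0     0     1     2      -5 ]
  [ 0     0     0     1    -3/2 ]
ρ3 := ρ3 − 2·ρ4
  [ 1  17/6  -1/3  -1/3  -23/18 ]
  [ 0     1  -1/9  -2/9    -7/9 ]
  [ 0     0     1     0      -2 ]
  [ 0     0     0     1    -3/2 ]
ρ2 := ρ2 + 2/9·ρ4
  [ 1  17/6  -1/3  -1/3  -23/18 ]
  [ 0     1  -1/9     0   -10/9 ]
  [ 0     0     1     0      -2 ]
  [ 0     0     0     1    -3/2 ]
ρ1 := ρ1 + 1/3·ρ4
  [ 1  17/6  -1/3  0  -16/9 ]
  [ 0     1  -1/9  0  -10/9 ]
  [ 0     0     1  0     -2 ]
  [ 0     0     0  1   -3/2 ]
ρ2 := ρ2 + 1/9·ρ3
  [ 1  17/6  -1/3  0  -16/9 ]
  [ 0     1     0  0   -4/3 ]
  [ 0     0     1  0     -2 ]
  [ 0     0     0  1   -3/2 ]
ρ1 := ρ1 + 1/3·ρ3
  [ 1  17/6  0  0  -22/9 ]
  [ 0     1  0  0   -4/3 ]
  [ 0     0  1  0     -2 ]
  [ 0     0  0  1   -3/2 ]
ρ1 := ρ1 − 17/6·ρ2
  [ 1  0  0  0   4/3 ]
  [ 0  1  0  0  -4/3 ]
  [ 0  0  1  0    -2 ]
  [ 0  0  0  1  -3/2 ]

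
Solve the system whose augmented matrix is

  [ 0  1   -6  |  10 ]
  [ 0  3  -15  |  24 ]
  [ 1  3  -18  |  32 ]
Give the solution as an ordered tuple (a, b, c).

(2, -2, -2)

r1 <-> r3
  [ 1  3  -18  |  32 ]
  [ 0  3  -15  |  24 ]
  [ 0  1   -6  |  10 ]
r2 := 1/3·r2
  [ 1  3  -18  |  32 ]
  [ 0  1   -5  |   8 ]
  [ 0  1   -6  |  10 ]
r3 := r3 − r2
  [ 1  3  -18  |  32 ]
  [ 0  1   -5  |   8 ]
  [ 0  0   -1  |   2 ]
r3 := -1·r3
  [ 1  3  -18  |  32 ]
  [ 0  1   -5  |   8 ]
  [ 0  0    1  |  -2 ]
r2 := r2 + 5·r3
  [ 1  3  -18  |  32 ]
  [ 0  1    0  |  -2 ]
  [ 0  0    1  |  -2 ]
r1 := r1 + 18·r3
  [ 1  3  0  |  -4 ]
  [ 0  1  0  |  -2 ]
  [ 0  0  1  |  -2 ]
r1 := r1 − 3·r2
  [ 1  0  0  |   2 ]
  [ 0  1  0  |  -2 ]
  [ 0  0  1  |  -2 ]
Reading off the last column: a = 2, b = -2, c = -2.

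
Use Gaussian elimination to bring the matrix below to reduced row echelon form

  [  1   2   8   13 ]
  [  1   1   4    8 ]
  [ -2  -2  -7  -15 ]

[[1, 0, 0, 3], [0, 1, 0, 1], [0, 0, 1, 1]]

ρ2 → ρ2 − ρ1
  [  1   2   8   13 ]
  [  0  -1  -4   -5 ]
  [ -2  -2  -7  -15 ]
ρ3 → ρ3 + 2·ρ1
  [ 1   2   8  13 ]
  [ 0  -1  -4  -5 ]
  [ 0   2   9  11 ]
ρ2 → -1·ρ2
  [ 1  2  8  13 ]
  [ 0  1  4   5 ]
  [ 0  2  9  11 ]
ρ3 → ρ3 − 2·ρ2
  [ 1  2  8  13 ]
  [ 0  1  4   5 ]
  [ 0  0  1   1 ]
ρ2 → ρ2 − 4·ρ3
  [ 1  2  8  13 ]
  [ 0  1  0   1 ]
  [ 0  0  1   1 ]
ρ1 → ρ1 − 8·ρ3
  [ 1  2  0  5 ]
  [ 0  1  0  1 ]
  [ 0  0  1  1 ]
ρ1 → ρ1 − 2·ρ2
  [ 1  0  0  3 ]
  [ 0  1  0  1 ]
  [ 0  0  1  1 ]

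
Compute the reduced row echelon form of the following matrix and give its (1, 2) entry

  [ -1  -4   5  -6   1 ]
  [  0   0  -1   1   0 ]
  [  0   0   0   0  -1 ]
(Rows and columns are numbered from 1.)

Multiply R1 by -1.
  [ 1  4  -5  6  -1 ]
  [ 0  0  -1  1   0 ]
  [ 0  0   0  0  -1 ]
Multiply R2 by -1.
  [ 1  4  -5   6  -1 ]
  [ 0  0   1  -1   0 ]
  [ 0  0   0   0  -1 ]
Multiply R3 by -1.
  [ 1  4  -5   6  -1 ]
  [ 0  0   1  -1   0 ]
  [ 0  0   0   0   1 ]
Add R3 to R1.
  [ 1  4  -5   6  0 ]
  [ 0  0   1  -1  0 ]
  [ 0  0   0   0  1 ]
Add 5 times R2 to R1.
  [ 1  4  0   1  0 ]
  [ 0  0  1  -1  0 ]
  [ 0  0  0   0  1 ]

4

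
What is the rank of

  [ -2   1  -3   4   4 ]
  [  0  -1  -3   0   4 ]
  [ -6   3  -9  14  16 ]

rank = 3

Multiply r1 by -1/2.
  [  1  -1/2  3/2  -2  -2 ]
  [  0    -1   -3   0   4 ]
  [ -6     3   -9  14  16 ]
Add 6 times r1 to r3.
  [ 1  -1/2  3/2  -2  -2 ]
  [ 0    -1   -3   0   4 ]
  [ 0     0    0   2   4 ]
Multiply r2 by -1.
  [ 1  -1/2  3/2  -2  -2 ]
  [ 0     1    3   0  -4 ]
  [ 0     0    0   2   4 ]
Multiply r3 by 1/2.
  [ 1  -1/2  3/2  -2  -2 ]
  [ 0     1    3   0  -4 ]
  [ 0     0    0   1   2 ]
Add 2 times r3 to r1.
  [ 1  -1/2  3/2  0   2 ]
  [ 0     1    3  0  -4 ]
  [ 0     0    0  1   2 ]
Add 1/2 times r2 to r1.
  [ 1  0  3  0   0 ]
  [ 0  1  3  0  -4 ]
  [ 0  0  0  1   2 ]
The reduced form has 3 nonzero rows.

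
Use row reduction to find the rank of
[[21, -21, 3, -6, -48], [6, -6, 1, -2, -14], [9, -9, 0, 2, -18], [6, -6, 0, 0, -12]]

r1 := 1/21·r1
  [ 1  -1  1/7  -2/7  -16/7 ]
  [ 6  -6    1    -2    -14 ]
  [ 9  -9    0     2    -18 ]
  [ 6  -6    0     0    -12 ]
r2 := r2 − 6·r1
  [ 1  -1  1/7  -2/7  -16/7 ]
  [ 0   0  1/7  -2/7   -2/7 ]
  [ 9  -9    0     2    -18 ]
  [ 6  -6    0     0    -12 ]
r3 := r3 − 9·r1
  [ 1  -1   1/7  -2/7  -16/7 ]
  [ 0   0   1/7  -2/7   -2/7 ]
  [ 0   0  -9/7  32/7   18/7 ]
  [ 6  -6     0     0    -12 ]
r4 := r4 − 6·r1
  [ 1  -1   1/7  -2/7  -16/7 ]
  [ 0   0   1/7  -2/7   -2/7 ]
  [ 0   0  -9/7  32/7   18/7 ]
  [ 0   0  -6/7  12/7   12/7 ]
r2 := 7·r2
  [ 1  -1   1/7  -2/7  -16/7 ]
  [ 0   0     1    -2     -2 ]
  [ 0   0  -9/7  32/7   18/7 ]
  [ 0   0  -6/7  12/7   12/7 ]
r3 := r3 + 9/7·r2
  [ 1  -1   1/7  -2/7  -16/7 ]
  [ 0   0     1    -2     -2 ]
  [ 0   0     0     2      0 ]
  [ 0   0  -6/7  12/7   12/7 ]
r4 := r4 + 6/7·r2
  [ 1  -1  1/7  -2/7  -16/7 ]
  [ 0   0    1    -2     -2 ]
  [ 0   0    0     2      0 ]
  [ 0   0    0     0      0 ]
r3 := 1/2·r3
  [ 1  -1  1/7  -2/7  -16/7 ]
  [ 0   0    1    -2     -2 ]
  [ 0   0    0     1      0 ]
  [ 0   0    0     0      0 ]
r2 := r2 + 2·r3
  [ 1  -1  1/7  -2/7  -16/7 ]
  [ 0   0    1     0     -2 ]
  [ 0   0    0     1      0 ]
  [ 0   0    0     0      0 ]
r1 := r1 + 2/7·r3
  [ 1  -1  1/7  0  -16/7 ]
  [ 0   0    1  0     -2 ]
  [ 0   0    0  1      0 ]
  [ 0   0    0  0      0 ]
r1 := r1 − 1/7·r2
  [ 1  -1  0  0  -2 ]
  [ 0   0  1  0  -2 ]
  [ 0   0  0  1   0 ]
  [ 0   0  0  0   0 ]
The reduced form has 3 nonzero rows.

rank = 3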